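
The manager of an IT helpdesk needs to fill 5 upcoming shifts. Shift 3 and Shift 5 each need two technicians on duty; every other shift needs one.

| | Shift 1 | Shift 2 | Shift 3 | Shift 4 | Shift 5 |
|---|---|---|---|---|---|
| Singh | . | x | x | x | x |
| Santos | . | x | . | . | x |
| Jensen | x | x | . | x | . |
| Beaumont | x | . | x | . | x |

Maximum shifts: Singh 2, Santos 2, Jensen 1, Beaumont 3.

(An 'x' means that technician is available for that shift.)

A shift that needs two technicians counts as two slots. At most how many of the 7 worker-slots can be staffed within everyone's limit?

7

Total capacity across all technicians is 2+2+1+3 = 8, and 7 slots are needed, so at most 7 can be filled.
An assignment achieving 7: Shift 1→Jensen, Shift 2→Santos, Shift 3→Singh+Beaumont, Shift 4→Singh, Shift 5→Santos+Beaumont.
Loads: Singh 2/2, Santos 2/2, Jensen 1/1, Beaumont 2/3.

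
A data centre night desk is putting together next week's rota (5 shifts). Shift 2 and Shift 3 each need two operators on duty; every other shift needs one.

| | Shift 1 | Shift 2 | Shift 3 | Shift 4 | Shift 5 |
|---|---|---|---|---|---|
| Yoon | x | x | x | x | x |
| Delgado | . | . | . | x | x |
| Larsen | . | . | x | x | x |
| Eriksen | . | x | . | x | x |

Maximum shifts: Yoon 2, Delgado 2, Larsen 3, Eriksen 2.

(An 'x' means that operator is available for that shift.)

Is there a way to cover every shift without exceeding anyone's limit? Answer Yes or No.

No

Total capacity is 9 and 7 slots are needed, so capacity alone doesn't rule it out.
Shifts {Shift 1, Shift 2, Shift 3} need 5 worker-slots in total, but the operators available for any of those shifts (Yoon, Larsen, and Eriksen) can supply at most 4 among them. So no valid schedule exists.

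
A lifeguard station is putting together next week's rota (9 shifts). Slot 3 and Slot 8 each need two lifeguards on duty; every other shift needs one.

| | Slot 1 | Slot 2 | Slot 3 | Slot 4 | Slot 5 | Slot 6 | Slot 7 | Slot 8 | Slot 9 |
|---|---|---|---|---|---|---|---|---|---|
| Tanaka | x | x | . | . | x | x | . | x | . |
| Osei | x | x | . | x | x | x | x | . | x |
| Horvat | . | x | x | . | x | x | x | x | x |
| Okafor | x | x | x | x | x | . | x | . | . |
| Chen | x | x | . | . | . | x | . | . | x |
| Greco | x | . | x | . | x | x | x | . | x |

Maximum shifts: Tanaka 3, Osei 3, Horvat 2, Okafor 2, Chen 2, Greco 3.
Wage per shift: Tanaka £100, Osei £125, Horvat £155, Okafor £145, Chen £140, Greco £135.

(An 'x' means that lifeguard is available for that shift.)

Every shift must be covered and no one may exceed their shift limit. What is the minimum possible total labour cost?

Slot 8 can only be covered by Tanaka and Horvat, so that assignment is forced.
Picking the cheapest available lifeguard for each shift independently would cost £1310, but that ignores the shift limits.
An optimal schedule: Slot 1→Tanaka, Slot 2→Tanaka, Slot 3→Greco+Okafor, Slot 4→Osei, Slot 5→Greco, Slot 6→Greco, Slot 7→Osei, Slot 8→Tanaka+Horvat, Slot 9→Osei.
Total: 100 + 100 + 135 + 145 + 125 + 135 + 135 + 125 + 100 + 155 + 125 = £1380.

£1380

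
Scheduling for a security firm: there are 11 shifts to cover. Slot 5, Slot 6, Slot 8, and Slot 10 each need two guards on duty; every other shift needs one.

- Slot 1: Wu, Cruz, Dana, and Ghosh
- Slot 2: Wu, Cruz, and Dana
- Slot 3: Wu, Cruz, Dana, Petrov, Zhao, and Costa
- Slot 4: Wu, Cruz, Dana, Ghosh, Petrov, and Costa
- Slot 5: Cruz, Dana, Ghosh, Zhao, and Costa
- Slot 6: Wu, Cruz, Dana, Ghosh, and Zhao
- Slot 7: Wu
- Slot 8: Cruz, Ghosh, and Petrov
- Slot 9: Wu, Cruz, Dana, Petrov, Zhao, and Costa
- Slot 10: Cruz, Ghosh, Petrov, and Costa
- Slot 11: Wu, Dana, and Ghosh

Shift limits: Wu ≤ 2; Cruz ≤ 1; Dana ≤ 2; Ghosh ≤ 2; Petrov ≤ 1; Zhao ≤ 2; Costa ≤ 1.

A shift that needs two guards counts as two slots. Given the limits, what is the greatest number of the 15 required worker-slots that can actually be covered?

11

Total capacity across all guards is 2+1+2+2+1+2+1 = 11, and 15 slots are needed, so at most 11 can be filled.
An assignment achieving 11: Slot 1→Dana, Slot 2→Wu, Slot 5→Zhao+Costa, Slot 6→Zhao, Slot 7→Wu, Slot 8→Cruz+Ghosh, Slot 10→Ghosh+Petrov, Slot 11→Dana.
Loads: Wu 2/2, Cruz 1/1, Dana 2/2, Ghosh 2/2, Petrov 1/1, Zhao 2/2, Costa 1/1.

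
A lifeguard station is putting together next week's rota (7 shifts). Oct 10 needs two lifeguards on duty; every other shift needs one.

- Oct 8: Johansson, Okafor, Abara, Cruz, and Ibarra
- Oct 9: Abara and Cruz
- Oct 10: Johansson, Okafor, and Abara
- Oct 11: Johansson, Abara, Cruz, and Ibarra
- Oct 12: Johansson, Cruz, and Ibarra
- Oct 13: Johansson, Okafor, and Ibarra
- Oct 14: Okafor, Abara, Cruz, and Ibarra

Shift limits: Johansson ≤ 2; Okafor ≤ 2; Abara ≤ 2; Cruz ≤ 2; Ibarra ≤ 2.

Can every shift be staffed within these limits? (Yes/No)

Yes

One valid schedule: Oct 8→Cruz, Oct 9→Abara, Oct 10→Johansson+Okafor, Oct 11→Abara, Oct 12→Johansson, Oct 13→Okafor, Oct 14→Cruz.
Loads: Johansson 2/2, Okafor 2/2, Abara 2/2, Cruz 2/2, Ibarra 0/2 — all within limits.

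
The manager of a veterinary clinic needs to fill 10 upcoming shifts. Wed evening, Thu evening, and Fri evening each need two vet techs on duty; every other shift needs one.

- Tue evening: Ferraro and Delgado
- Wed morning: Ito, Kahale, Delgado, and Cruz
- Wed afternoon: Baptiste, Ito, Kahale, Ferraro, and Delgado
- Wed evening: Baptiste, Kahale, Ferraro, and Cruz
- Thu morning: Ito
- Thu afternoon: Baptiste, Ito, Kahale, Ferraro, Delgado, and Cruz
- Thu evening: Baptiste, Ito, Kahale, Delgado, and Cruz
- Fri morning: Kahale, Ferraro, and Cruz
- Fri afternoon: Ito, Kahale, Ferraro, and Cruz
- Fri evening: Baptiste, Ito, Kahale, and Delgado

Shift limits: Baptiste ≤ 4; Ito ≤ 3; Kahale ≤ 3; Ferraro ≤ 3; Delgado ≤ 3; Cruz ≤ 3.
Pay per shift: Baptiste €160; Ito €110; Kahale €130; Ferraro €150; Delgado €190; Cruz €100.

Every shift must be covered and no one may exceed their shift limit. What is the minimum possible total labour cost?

Thu morning can only be covered by Ito, so that assignment is forced.
Picking the cheapest available vet tech for each shift independently would cost €1450, but that ignores the shift limits.
An optimal schedule: Tue evening→Ferraro, Wed morning→Cruz, Wed afternoon→Ito, Wed evening→Kahale+Ferraro, Thu morning→Ito, Thu afternoon→Ferraro, Thu evening→Kahale+Baptiste, Fri morning→Cruz, Fri afternoon→Cruz, Fri evening→Ito+Kahale.
Total: 150 + 100 + 110 + 130 + 150 + 110 + 150 + 130 + 160 + 100 + 100 + 110 + 130 = €1630.

€1630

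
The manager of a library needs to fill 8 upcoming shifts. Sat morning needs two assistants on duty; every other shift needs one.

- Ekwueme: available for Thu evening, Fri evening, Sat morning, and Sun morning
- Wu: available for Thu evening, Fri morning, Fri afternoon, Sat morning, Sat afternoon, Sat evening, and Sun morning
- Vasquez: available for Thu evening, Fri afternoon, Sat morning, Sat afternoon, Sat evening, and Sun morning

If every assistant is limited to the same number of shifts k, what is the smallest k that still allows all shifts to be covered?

3

With 3 assistants and 9 worker-slots to fill, someone must work at least ⌈9/3⌉ = 3 shifts, so k ≥ 3.
k = 3 works: Thu evening→Ekwueme, Fri morning→Wu, Fri afternoon→Wu, Fri evening→Ekwueme, Sat morning→Ekwueme+Vasquez, Sat afternoon→Wu, Sat evening→Vasquez, Sun morning→Vasquez.
Loads: Ekwueme 3, Wu 3, Vasquez 3 — all ≤ 3.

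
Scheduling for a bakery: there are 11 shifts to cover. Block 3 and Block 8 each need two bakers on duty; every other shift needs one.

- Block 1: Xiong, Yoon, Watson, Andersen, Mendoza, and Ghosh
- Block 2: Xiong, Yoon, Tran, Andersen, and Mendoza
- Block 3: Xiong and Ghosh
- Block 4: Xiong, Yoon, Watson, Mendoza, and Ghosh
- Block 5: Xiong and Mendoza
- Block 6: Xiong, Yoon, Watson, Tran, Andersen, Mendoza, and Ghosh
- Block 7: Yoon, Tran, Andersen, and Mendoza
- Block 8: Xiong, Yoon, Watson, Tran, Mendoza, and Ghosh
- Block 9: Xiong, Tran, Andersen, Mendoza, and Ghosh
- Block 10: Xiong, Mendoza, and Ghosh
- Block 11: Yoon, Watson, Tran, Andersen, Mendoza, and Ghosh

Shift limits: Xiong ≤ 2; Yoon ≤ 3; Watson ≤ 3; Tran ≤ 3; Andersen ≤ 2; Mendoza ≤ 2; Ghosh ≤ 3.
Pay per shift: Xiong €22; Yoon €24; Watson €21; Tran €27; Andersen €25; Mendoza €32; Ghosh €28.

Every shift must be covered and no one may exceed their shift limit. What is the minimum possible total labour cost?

€312

Block 3 can only be covered by Xiong and Ghosh, so that assignment is forced.
Picking the cheapest available baker for each shift independently would cost €289, but that ignores the shift limits.
An optimal schedule: Block 1→Watson, Block 2→Yoon, Block 3→Xiong+Ghosh, Block 4→Watson, Block 5→Xiong, Block 6→Andersen, Block 7→Yoon, Block 8→Yoon+Tran, Block 9→Andersen, Block 10→Ghosh, Block 11→Watson.
Total: 21 + 24 + 22 + 28 + 21 + 22 + 25 + 24 + 24 + 27 + 25 + 28 + 21 = €312.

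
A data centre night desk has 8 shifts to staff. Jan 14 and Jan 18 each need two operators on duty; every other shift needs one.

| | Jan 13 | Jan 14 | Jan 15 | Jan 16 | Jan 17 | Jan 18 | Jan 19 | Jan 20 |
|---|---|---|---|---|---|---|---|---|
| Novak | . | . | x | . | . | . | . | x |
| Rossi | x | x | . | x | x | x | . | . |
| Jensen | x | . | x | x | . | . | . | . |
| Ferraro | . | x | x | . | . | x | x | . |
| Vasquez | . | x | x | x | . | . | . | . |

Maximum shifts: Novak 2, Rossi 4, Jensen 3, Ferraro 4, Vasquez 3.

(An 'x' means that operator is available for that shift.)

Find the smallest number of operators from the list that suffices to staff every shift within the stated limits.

4

10 slots to fill and no one can take more than 4, so at least ⌈10/4⌉ = 3 operators are needed.
No set of 3 operators can cover every shift (each such set leaves at least one shift with no one available or exceeds a cap).
Novak, Rossi, Jensen, and Ferraro alone can cover everything: Jan 13→Rossi, Jan 14→Rossi+Ferraro, Jan 15→Novak, Jan 16→Jensen, Jan 17→Rossi, Jan 18→Rossi+Ferraro, Jan 19→Ferraro, Jan 20→Novak.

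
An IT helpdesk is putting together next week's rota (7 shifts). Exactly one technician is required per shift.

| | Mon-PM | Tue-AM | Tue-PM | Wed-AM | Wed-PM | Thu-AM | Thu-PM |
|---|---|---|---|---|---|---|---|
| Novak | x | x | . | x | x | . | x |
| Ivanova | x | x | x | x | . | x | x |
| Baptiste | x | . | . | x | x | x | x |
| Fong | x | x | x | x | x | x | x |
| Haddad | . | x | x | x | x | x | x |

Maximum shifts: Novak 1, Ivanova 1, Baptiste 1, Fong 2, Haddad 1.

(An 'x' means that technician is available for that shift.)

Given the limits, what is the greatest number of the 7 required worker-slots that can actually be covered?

Total capacity across all technicians is 1+1+1+2+1 = 6, and 7 slots are needed, so at most 6 can be filled.
An assignment achieving 6: Mon-PM→Novak, Tue-AM→Fong, Tue-PM→Ivanova, Wed-AM→Haddad, Wed-PM→Baptiste, Thu-AM→Fong.
Loads: Novak 1/1, Ivanova 1/1, Baptiste 1/1, Fong 2/2, Haddad 1/1.

6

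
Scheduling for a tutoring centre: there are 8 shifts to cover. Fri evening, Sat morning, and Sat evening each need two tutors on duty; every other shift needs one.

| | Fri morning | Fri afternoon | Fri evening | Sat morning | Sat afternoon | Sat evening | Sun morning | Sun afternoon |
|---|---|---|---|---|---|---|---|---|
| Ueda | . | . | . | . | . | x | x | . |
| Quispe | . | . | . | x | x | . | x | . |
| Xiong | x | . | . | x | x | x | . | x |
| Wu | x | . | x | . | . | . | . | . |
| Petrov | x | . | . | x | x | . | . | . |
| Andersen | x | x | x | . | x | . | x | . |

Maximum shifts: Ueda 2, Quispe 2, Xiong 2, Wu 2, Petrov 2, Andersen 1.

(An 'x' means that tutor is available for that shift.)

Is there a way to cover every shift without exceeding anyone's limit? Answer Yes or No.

Total capacity is 11 and 11 slots are needed, so capacity alone doesn't rule it out.
Shifts {Fri afternoon, Fri evening} need 3 worker-slots in total, but the tutors available for any of those shifts (Wu and Andersen) can supply at most 2 among them. So no valid schedule exists.

No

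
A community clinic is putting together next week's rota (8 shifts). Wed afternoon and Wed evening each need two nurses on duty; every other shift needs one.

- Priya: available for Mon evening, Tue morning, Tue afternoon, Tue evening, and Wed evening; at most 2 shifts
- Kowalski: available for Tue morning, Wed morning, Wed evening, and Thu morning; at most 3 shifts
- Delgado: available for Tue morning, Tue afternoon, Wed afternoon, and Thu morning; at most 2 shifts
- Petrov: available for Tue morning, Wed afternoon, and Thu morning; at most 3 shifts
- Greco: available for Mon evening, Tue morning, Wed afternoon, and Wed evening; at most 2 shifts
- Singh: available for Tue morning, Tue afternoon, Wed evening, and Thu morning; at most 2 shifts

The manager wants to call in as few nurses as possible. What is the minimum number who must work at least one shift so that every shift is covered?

5

10 slots to fill and no one can take more than 3, so at least ⌈10/3⌉ = 4 nurses are needed.
No set of 4 nurses can cover every shift (each such set leaves at least one shift with no one available or exceeds a cap).
Priya, Kowalski, Delgado, Petrov, and Greco alone can cover everything: Mon evening→Priya, Tue morning→Petrov, Tue afternoon→Delgado, Tue evening→Priya, Wed morning→Kowalski, Wed afternoon→Delgado+Petrov, Wed evening→Kowalski+Greco, Thu morning→Kowalski.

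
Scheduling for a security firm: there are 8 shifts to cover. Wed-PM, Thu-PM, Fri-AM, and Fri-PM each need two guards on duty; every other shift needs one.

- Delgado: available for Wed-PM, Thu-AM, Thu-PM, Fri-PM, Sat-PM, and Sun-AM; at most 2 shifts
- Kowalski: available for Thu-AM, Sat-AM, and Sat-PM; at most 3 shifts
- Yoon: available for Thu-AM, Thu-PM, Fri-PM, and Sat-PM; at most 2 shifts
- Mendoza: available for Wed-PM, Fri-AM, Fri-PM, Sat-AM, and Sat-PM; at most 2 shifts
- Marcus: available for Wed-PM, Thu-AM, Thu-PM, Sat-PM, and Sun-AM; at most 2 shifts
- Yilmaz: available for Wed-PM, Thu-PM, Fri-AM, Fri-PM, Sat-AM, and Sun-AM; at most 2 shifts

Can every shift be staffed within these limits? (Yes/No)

Fri-AM can only be covered by Mendoza and Yilmaz, so that assignment is forced.
One valid schedule: Wed-PM→Mendoza+Marcus, Thu-AM→Delgado, Thu-PM→Yoon+Marcus, Fri-AM→Mendoza+Yilmaz, Fri-PM→Yoon+Yilmaz, Sat-AM→Kowalski, Sat-PM→Kowalski, Sun-AM→Delgado.
Loads: Delgado 2/2, Kowalski 2/3, Yoon 2/2, Mendoza 2/2, Marcus 2/2, Yilmaz 2/2 — all within limits.

Yes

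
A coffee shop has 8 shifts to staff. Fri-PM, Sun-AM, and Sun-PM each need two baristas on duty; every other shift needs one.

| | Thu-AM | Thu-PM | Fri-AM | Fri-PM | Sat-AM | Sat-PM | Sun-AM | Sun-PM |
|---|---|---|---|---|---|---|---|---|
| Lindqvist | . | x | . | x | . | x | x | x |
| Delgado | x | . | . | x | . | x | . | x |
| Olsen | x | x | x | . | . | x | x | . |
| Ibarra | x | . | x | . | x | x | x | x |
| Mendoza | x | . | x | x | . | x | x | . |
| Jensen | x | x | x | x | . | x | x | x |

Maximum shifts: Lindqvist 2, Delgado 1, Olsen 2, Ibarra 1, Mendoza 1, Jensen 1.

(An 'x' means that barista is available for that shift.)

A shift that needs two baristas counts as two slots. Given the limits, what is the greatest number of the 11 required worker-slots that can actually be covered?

8

Total capacity across all baristas is 2+1+2+1+1+1 = 8, and 11 slots are needed, so at most 8 can be filled.
An assignment achieving 8: Thu-AM→Olsen, Thu-PM→Lindqvist, Fri-AM→Olsen, Fri-PM→Lindqvist+Delgado, Sat-AM→Ibarra, Sun-AM→Mendoza, Sun-PM→Jensen.
Loads: Lindqvist 2/2, Delgado 1/1, Olsen 2/2, Ibarra 1/1, Mendoza 1/1, Jensen 1/1.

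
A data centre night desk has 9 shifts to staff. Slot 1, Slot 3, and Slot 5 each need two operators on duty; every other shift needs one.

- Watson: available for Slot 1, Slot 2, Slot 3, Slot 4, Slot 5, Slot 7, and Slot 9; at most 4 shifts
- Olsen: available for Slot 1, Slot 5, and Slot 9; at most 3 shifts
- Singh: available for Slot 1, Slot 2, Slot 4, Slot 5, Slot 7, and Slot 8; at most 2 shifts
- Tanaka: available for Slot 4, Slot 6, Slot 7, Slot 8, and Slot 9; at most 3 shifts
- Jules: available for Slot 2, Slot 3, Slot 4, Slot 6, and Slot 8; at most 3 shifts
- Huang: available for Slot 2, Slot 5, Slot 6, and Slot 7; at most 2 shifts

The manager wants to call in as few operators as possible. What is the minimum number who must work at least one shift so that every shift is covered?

4

12 slots to fill and no one can take more than 4, so at least ⌈12/4⌉ = 3 operators are needed.
Any 3 operators together have capacity at most 4+3+3 = 10 < 12 slots, so 3 can never suffice.
Watson, Olsen, Singh, and Jules alone can cover everything: Slot 1→Watson+Olsen, Slot 2→Watson, Slot 3→Watson+Jules, Slot 4→Jules, Slot 5→Olsen+Singh, Slot 6→Jules, Slot 7→Watson, Slot 8→Singh, Slot 9→Olsen.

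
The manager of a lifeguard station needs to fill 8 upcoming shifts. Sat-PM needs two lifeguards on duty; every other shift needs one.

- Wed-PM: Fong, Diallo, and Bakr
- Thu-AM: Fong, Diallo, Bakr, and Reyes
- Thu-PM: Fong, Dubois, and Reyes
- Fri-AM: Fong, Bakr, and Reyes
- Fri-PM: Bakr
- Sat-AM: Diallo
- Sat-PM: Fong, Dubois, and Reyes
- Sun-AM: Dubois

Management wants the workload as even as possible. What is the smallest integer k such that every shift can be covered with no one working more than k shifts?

With 5 lifeguards and 9 worker-slots to fill, someone must work at least ⌈9/5⌉ = 2 shifts, so k ≥ 2.
k = 2 works: Wed-PM→Fong, Thu-AM→Diallo, Thu-PM→Fong, Fri-AM→Bakr, Fri-PM→Bakr, Sat-AM→Diallo, Sat-PM→Dubois+Reyes, Sun-AM→Dubois.
Loads: Fong 2, Dubois 2, Diallo 2, Bakr 2, Reyes 1 — all ≤ 2.

2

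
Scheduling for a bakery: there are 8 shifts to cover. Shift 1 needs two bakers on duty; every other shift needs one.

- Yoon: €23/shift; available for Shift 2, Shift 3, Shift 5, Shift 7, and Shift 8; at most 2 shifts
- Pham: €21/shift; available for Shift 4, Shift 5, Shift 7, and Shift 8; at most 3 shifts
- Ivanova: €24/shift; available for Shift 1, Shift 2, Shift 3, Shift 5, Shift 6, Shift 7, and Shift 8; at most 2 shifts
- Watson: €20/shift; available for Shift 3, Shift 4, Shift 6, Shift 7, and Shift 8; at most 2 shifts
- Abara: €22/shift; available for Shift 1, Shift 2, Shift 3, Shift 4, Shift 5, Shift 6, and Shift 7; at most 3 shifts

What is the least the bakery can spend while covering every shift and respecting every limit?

Shift 1 can only be covered by Ivanova and Abara, so that assignment is forced.
Picking the cheapest available baker for each shift independently would cost €189, but that ignores the shift limits.
An optimal schedule: Shift 1→Abara+Ivanova, Shift 2→Abara, Shift 3→Abara, Shift 4→Watson, Shift 5→Pham, Shift 6→Watson, Shift 7→Pham, Shift 8→Pham.
Total: 22 + 24 + 22 + 22 + 20 + 21 + 20 + 21 + 21 = €193.

€193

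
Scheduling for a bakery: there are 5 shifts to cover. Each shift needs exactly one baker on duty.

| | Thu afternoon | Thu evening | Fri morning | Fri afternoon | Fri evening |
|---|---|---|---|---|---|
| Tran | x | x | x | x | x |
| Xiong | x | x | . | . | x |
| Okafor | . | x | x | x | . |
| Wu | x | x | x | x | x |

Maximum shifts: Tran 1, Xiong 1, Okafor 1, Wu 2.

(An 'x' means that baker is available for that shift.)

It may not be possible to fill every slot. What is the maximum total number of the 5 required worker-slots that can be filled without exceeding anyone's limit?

Total capacity across all bakers is 1+1+1+2 = 5, and 5 slots are needed, so at most 5 can be filled.
An assignment achieving 5: Thu afternoon→Tran, Thu evening→Wu, Fri morning→Okafor, Fri afternoon→Wu, Fri evening→Xiong.
Loads: Tran 1/1, Xiong 1/1, Okafor 1/1, Wu 2/2.

5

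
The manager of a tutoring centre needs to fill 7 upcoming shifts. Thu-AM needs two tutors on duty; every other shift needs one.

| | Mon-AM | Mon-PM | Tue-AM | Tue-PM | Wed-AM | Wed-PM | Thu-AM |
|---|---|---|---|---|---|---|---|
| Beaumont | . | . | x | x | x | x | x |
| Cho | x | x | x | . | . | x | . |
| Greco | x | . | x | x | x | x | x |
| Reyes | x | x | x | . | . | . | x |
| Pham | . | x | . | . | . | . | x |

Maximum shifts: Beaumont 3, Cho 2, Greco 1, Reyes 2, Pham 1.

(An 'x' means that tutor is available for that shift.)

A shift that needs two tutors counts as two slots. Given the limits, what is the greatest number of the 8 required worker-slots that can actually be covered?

Total capacity across all tutors is 3+2+1+2+1 = 9, and 8 slots are needed, so at most 8 can be filled.
An assignment achieving 8: Mon-AM→Cho, Mon-PM→Cho, Tue-AM→Greco, Tue-PM→Beaumont, Wed-AM→Beaumont, Wed-PM→Beaumont, Thu-AM→Reyes+Pham.
Loads: Beaumont 3/3, Cho 2/2, Greco 1/1, Reyes 1/2, Pham 1/1.

8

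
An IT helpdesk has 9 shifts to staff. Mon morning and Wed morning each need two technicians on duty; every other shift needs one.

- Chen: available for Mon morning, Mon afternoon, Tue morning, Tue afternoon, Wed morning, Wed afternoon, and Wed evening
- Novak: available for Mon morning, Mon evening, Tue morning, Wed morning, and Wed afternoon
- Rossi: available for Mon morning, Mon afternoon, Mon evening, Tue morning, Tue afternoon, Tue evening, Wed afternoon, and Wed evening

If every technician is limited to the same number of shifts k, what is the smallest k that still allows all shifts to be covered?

With 3 technicians and 11 worker-slots to fill, someone must work at least ⌈11/3⌉ = 4 shifts, so k ≥ 4.
k = 4 works: Mon morning→Novak+Rossi, Mon afternoon→Chen, Mon evening→Novak, Tue morning→Novak, Tue afternoon→Chen, Tue evening→Rossi, Wed morning→Chen+Novak, Wed afternoon→Rossi, Wed evening→Chen.
Loads: Chen 4, Novak 4, Rossi 3 — all ≤ 4.

4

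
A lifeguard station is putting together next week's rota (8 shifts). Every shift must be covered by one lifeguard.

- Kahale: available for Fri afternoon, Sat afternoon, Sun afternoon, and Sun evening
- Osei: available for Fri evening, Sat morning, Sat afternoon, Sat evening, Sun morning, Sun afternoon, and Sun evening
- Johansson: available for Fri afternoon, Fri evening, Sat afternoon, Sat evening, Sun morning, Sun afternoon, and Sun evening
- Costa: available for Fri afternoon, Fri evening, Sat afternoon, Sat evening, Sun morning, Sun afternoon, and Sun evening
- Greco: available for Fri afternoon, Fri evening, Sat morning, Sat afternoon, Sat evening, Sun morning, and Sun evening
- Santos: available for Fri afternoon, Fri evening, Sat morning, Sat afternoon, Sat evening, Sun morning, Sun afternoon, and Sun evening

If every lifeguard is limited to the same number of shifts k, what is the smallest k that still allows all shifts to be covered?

2

With 6 lifeguards and 8 worker-slots to fill, someone must work at least ⌈8/6⌉ = 2 shifts, so k ≥ 2.
k = 2 works: Fri afternoon→Kahale, Fri evening→Osei, Sat morning→Osei, Sat afternoon→Costa, Sat evening→Johansson, Sun morning→Johansson, Sun afternoon→Kahale, Sun evening→Costa.
Loads: Kahale 2, Osei 2, Johansson 2, Costa 2, Greco 0, Santos 0 — all ≤ 2.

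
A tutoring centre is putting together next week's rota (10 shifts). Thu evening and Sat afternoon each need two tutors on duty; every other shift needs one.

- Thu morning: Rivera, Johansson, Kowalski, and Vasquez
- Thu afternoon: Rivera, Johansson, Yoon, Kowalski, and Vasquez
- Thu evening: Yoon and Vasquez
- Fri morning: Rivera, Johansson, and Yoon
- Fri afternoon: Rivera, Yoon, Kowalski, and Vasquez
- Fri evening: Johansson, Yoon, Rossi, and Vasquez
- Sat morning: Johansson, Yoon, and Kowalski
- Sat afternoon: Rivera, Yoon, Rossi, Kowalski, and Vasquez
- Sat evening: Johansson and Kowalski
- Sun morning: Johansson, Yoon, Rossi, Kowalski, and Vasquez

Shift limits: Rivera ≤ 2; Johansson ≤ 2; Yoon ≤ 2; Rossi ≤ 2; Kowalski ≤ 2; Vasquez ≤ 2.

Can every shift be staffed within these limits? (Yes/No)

Thu evening can only be covered by Yoon and Vasquez, so that assignment is forced.
One valid schedule: Thu morning→Rivera, Thu afternoon→Kowalski, Thu evening→Yoon+Vasquez, Fri morning→Rivera, Fri afternoon→Yoon, Fri evening→Rossi, Sat morning→Johansson, Sat afternoon→Kowalski+Vasquez, Sat evening→Johansson, Sun morning→Rossi.
Loads: Rivera 2/2, Johansson 2/2, Yoon 2/2, Rossi 2/2, Kowalski 2/2, Vasquez 2/2 — all within limits.

Yes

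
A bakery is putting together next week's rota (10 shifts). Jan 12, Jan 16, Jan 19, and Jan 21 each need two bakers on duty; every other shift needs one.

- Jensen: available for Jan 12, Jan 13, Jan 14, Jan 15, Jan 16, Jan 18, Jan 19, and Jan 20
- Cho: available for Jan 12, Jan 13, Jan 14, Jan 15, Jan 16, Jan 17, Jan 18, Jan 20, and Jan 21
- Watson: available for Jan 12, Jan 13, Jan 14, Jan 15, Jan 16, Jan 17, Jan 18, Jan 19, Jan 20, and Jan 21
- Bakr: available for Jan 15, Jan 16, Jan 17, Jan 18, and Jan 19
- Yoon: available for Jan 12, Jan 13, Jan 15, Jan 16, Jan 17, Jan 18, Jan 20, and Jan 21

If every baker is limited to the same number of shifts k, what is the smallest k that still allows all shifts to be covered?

With 5 bakers and 14 worker-slots to fill, someone must work at least ⌈14/5⌉ = 3 shifts, so k ≥ 3.
k = 3 works: Jan 12→Watson+Yoon, Jan 13→Jensen, Jan 14→Jensen, Jan 15→Bakr, Jan 16→Bakr+Yoon, Jan 17→Cho, Jan 18→Bakr, Jan 19→Jensen+Watson, Jan 20→Cho, Jan 21→Cho+Watson.
Loads: Jensen 3, Cho 3, Watson 3, Bakr 3, Yoon 2 — all ≤ 3.

3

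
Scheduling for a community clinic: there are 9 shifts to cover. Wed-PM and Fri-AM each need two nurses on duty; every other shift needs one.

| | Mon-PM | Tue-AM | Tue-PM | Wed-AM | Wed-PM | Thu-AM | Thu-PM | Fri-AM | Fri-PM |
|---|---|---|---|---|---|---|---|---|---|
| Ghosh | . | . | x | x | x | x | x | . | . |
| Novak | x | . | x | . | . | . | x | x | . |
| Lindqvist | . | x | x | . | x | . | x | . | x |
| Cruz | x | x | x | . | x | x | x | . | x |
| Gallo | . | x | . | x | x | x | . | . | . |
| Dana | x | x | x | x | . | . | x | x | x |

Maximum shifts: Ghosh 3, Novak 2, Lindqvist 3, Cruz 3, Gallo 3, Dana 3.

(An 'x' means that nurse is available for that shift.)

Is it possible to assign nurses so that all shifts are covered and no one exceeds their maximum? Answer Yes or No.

Fri-AM can only be covered by Novak and Dana, so that assignment is forced.
One valid schedule: Mon-PM→Novak, Tue-AM→Lindqvist, Tue-PM→Ghosh, Wed-AM→Ghosh, Wed-PM→Cruz+Gallo, Thu-AM→Ghosh, Thu-PM→Lindqvist, Fri-AM→Novak+Dana, Fri-PM→Lindqvist.
Loads: Ghosh 3/3, Novak 2/2, Lindqvist 3/3, Cruz 1/3, Gallo 1/3, Dana 1/3 — all within limits.

Yes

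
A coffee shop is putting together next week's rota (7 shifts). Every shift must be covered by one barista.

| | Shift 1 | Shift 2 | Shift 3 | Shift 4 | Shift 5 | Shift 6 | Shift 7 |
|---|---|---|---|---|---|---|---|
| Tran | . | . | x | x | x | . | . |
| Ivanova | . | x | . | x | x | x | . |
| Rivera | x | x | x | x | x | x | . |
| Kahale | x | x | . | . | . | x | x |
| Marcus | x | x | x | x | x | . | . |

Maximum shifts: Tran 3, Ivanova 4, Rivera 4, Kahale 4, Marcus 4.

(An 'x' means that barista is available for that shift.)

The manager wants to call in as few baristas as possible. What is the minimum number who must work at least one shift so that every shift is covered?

7 slots to fill and no one can take more than 4, so at least ⌈7/4⌉ = 2 baristas are needed.
Tran and Kahale alone can cover everything: Shift 1→Kahale, Shift 2→Kahale, Shift 3→Tran, Shift 4→Tran, Shift 5→Tran, Shift 6→Kahale, Shift 7→Kahale.

2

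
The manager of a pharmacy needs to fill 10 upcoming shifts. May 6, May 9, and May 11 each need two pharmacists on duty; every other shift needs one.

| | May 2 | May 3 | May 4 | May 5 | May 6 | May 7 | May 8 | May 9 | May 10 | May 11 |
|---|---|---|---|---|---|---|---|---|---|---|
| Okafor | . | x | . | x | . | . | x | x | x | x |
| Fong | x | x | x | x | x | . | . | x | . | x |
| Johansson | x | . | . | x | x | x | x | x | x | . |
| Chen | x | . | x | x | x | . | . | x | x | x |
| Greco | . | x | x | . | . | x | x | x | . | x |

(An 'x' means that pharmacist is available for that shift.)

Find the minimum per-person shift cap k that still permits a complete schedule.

With 5 pharmacists and 13 worker-slots to fill, someone must work at least ⌈13/5⌉ = 3 shifts, so k ≥ 3.
k = 3 works: May 2→Fong, May 3→Okafor, May 4→Fong, May 5→Johansson, May 6→Fong+Johansson, May 7→Johansson, May 8→Okafor, May 9→Chen+Greco, May 10→Okafor, May 11→Chen+Greco.
Loads: Okafor 3, Fong 3, Johansson 3, Chen 2, Greco 2 — all ≤ 3.

3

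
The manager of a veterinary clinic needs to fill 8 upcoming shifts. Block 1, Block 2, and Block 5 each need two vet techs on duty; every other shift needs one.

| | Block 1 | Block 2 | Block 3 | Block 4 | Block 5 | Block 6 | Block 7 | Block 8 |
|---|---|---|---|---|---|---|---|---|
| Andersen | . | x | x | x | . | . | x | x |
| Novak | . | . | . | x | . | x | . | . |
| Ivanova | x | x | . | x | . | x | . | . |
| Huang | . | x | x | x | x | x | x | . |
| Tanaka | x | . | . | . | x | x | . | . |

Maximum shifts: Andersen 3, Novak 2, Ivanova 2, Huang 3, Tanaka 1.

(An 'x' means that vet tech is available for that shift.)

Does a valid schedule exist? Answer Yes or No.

No

Total capacity is 11 and 11 slots are needed, so capacity alone doesn't rule it out.
Shifts {Block 1, Block 5} need 4 worker-slots in total, but the vet techs available for any of those shifts (Ivanova, Huang, and Tanaka) can supply at most 3 among them. So no valid schedule exists.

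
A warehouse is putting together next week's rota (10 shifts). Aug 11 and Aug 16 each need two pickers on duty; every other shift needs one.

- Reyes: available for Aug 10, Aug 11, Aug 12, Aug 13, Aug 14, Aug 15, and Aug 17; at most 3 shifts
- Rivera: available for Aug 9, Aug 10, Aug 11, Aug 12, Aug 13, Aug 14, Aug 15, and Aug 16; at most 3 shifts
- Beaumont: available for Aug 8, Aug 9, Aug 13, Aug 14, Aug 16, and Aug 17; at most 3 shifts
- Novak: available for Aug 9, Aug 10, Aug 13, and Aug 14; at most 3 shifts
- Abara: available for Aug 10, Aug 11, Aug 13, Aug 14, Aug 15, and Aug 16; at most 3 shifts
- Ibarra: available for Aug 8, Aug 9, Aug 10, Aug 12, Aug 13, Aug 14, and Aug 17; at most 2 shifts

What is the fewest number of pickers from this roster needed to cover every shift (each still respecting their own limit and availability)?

4

12 slots to fill and no one can take more than 3, so at least ⌈12/3⌉ = 4 pickers are needed.
Reyes, Rivera, Beaumont, and Novak alone can cover everything: Aug 8→Beaumont, Aug 9→Rivera, Aug 10→Novak, Aug 11→Reyes+Rivera, Aug 12→Reyes, Aug 13→Novak, Aug 14→Novak, Aug 15→Reyes, Aug 16→Rivera+Beaumont, Aug 17→Beaumont.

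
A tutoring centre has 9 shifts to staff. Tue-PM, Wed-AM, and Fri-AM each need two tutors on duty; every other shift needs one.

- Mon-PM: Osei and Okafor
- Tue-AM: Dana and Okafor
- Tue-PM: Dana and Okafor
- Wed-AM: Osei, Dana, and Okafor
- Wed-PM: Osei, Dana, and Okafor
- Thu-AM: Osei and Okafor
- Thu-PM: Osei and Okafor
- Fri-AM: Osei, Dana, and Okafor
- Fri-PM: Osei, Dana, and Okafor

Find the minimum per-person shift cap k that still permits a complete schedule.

With 3 tutors and 12 worker-slots to fill, someone must work at least ⌈12/3⌉ = 4 shifts, so k ≥ 4.
k = 4 works: Mon-PM→Osei, Tue-AM→Dana, Tue-PM→Dana+Okafor, Wed-AM→Osei+Dana, Wed-PM→Okafor, Thu-AM→Osei, Thu-PM→Osei, Fri-AM→Dana+Okafor, Fri-PM→Okafor.
Loads: Osei 4, Dana 4, Okafor 4 — all ≤ 4.

4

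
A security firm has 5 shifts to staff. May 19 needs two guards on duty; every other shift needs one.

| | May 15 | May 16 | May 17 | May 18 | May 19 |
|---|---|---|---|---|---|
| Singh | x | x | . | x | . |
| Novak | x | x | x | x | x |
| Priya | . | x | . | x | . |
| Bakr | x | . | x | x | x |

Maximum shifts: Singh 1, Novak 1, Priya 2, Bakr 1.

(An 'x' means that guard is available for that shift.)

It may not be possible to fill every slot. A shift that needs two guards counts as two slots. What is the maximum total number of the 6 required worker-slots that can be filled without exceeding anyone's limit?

5

Total capacity across all guards is 1+1+2+1 = 5, and 6 slots are needed, so at most 5 can be filled.
An assignment achieving 5: May 15→Singh, May 16→Priya, May 17→Novak, May 18→Priya, May 19→Bakr.
Loads: Singh 1/1, Novak 1/1, Priya 2/2, Bakr 1/1.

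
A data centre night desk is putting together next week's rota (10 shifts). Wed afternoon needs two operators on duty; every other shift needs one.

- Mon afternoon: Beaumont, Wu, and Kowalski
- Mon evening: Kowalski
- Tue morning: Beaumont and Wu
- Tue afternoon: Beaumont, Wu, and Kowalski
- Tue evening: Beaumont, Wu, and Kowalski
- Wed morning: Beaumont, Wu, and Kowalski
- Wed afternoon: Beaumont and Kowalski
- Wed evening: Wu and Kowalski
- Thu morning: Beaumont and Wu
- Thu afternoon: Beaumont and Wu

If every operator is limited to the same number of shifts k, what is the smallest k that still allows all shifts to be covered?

With 3 operators and 11 worker-slots to fill, someone must work at least ⌈11/3⌉ = 4 shifts, so k ≥ 4.
k = 4 works: Mon afternoon→Wu, Mon evening→Kowalski, Tue morning→Beaumont, Tue afternoon→Wu, Tue evening→Wu, Wed morning→Kowalski, Wed afternoon→Beaumont+Kowalski, Wed evening→Wu, Thu morning→Beaumont, Thu afternoon→Beaumont.
Loads: Beaumont 4, Wu 4, Kowalski 3 — all ≤ 4.

4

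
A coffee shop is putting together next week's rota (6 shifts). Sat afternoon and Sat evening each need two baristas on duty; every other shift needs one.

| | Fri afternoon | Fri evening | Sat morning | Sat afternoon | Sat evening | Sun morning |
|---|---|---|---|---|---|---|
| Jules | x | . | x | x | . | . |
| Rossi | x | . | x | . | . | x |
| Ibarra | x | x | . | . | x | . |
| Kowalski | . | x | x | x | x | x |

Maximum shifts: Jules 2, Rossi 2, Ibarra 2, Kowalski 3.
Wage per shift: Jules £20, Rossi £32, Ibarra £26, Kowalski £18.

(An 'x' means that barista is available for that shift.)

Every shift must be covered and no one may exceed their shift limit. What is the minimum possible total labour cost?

Sat afternoon can only be covered by Jules and Kowalski, so that assignment is forced.
Sat evening can only be covered by Ibarra and Kowalski, so that assignment is forced.
Picking the cheapest available barista for each shift independently would cost £156, but that ignores the shift limits.
An optimal schedule: Fri afternoon→Ibarra, Fri evening→Kowalski, Sat morning→Jules, Sat afternoon→Kowalski+Jules, Sat evening→Kowalski+Ibarra, Sun morning→Rossi.
Total: 26 + 18 + 20 + 18 + 20 + 18 + 26 + 32 = £178.

£178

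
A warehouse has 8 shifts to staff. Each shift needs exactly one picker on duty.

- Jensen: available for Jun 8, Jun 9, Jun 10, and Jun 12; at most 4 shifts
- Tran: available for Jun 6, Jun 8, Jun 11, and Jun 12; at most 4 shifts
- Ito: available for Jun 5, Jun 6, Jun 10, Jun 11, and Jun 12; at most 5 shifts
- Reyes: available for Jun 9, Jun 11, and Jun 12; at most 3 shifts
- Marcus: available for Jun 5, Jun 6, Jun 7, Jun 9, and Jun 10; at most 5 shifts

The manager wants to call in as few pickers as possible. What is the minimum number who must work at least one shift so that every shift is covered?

2

8 slots to fill and no one can take more than 5, so at least ⌈8/5⌉ = 2 pickers are needed.
Tran and Marcus alone can cover everything: Jun 5→Marcus, Jun 6→Tran, Jun 7→Marcus, Jun 8→Tran, Jun 9→Marcus, Jun 10→Marcus, Jun 11→Tran, Jun 12→Tran.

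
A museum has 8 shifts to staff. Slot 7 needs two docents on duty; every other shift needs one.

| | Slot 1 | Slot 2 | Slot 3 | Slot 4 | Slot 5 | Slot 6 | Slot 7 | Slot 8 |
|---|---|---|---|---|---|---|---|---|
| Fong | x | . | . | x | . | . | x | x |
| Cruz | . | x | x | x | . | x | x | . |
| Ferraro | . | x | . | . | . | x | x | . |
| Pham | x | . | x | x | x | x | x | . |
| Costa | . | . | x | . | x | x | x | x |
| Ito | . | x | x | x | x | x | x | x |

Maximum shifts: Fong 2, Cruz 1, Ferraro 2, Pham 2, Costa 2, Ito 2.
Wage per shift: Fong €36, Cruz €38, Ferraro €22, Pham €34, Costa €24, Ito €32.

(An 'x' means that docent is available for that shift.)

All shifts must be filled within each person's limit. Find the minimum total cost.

Picking the cheapest available docent for each shift independently would cost €228, but that ignores the shift limits.
An optimal schedule: Slot 1→Pham, Slot 2→Ferraro, Slot 3→Ito, Slot 4→Ito, Slot 5→Costa, Slot 6→Ferraro, Slot 7→Pham+Fong, Slot 8→Costa.
Total: 34 + 22 + 32 + 32 + 24 + 22 + 34 + 36 + 24 = €260.

€260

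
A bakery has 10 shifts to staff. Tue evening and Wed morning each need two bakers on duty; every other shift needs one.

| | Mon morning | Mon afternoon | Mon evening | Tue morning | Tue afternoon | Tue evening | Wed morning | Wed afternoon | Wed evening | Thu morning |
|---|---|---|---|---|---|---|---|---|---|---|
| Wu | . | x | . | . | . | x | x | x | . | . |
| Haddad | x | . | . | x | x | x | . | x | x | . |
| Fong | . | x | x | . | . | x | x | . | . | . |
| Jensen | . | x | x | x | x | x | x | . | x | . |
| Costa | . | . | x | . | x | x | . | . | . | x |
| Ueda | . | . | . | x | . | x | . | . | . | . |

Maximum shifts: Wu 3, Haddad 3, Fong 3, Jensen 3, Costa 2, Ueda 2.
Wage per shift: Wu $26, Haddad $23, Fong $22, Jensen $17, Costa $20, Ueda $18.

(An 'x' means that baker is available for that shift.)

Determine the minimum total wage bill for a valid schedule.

Mon morning can only be covered by Haddad, so that assignment is forced.
Thu morning can only be covered by Costa, so that assignment is forced.
Picking the cheapest available baker for each shift independently would cost $225, but that ignores the shift limits.
An optimal schedule: Mon morning→Haddad, Mon afternoon→Jensen, Mon evening→Fong, Tue morning→Ueda, Tue afternoon→Costa, Tue evening→Ueda+Fong, Wed morning→Jensen+Fong, Wed afternoon→Haddad, Wed evening→Jensen, Thu morning→Costa.
Total: 23 + 17 + 22 + 18 + 20 + 18 + 22 + 17 + 22 + 23 + 17 + 20 = $239.

$239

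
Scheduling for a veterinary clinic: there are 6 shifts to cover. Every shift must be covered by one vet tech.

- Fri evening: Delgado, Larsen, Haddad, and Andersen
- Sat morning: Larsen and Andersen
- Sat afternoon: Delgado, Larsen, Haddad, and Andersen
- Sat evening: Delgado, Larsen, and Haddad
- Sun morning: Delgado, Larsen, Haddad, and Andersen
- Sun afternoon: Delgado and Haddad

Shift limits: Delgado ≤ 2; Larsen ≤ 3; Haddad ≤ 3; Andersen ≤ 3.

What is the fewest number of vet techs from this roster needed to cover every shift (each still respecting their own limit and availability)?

2

6 slots to fill and no one can take more than 3, so at least ⌈6/3⌉ = 2 vet techs are needed.
Larsen and Haddad alone can cover everything: Fri evening→Larsen, Sat morning→Larsen, Sat afternoon→Larsen, Sat evening→Haddad, Sun morning→Haddad, Sun afternoon→Haddad.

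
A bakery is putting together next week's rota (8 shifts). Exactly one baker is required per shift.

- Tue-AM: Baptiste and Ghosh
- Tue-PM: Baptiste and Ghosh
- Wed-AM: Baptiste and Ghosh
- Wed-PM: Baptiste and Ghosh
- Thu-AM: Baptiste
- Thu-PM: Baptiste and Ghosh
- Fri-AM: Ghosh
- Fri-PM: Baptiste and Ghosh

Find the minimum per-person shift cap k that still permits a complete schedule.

4

With 2 bakers and 8 worker-slots to fill, someone must work at least ⌈8/2⌉ = 4 shifts, so k ≥ 4.
k = 4 works: Tue-AM→Baptiste, Tue-PM→Baptiste, Wed-AM→Baptiste, Wed-PM→Ghosh, Thu-AM→Baptiste, Thu-PM→Ghosh, Fri-AM→Ghosh, Fri-PM→Ghosh.
Loads: Baptiste 4, Ghosh 4 — all ≤ 4.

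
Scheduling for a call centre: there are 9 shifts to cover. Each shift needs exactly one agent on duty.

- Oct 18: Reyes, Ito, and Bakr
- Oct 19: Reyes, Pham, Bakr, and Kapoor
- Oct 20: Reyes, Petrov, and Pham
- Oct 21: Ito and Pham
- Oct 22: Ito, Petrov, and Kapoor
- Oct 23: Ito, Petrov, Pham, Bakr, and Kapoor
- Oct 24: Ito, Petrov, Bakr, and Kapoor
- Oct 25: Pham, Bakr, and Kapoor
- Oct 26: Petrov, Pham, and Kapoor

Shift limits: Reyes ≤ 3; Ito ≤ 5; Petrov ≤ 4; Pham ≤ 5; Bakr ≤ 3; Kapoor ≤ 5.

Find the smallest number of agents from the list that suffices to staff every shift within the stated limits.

9 slots to fill and no one can take more than 5, so at least ⌈9/5⌉ = 2 agents are needed.
Ito and Pham alone can cover everything: Oct 18→Ito, Oct 19→Pham, Oct 20→Pham, Oct 21→Ito, Oct 22→Ito, Oct 23→Ito, Oct 24→Ito, Oct 25→Pham, Oct 26→Pham.

2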